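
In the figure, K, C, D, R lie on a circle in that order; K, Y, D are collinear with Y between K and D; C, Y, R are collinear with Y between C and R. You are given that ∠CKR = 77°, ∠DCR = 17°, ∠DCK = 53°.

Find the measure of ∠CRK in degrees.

∠CRK = 67°

1. ∠DKR = 17°  [same arc DR]
2. ∠DRK = 127°  [cyclic KCDR, opposite ∠C+∠R]
3. ∠KDR = 36°  [△KDR]
4. ∠KCR = 36°  [same arc KR]
5. ∠CRK = 67°  [△KCR]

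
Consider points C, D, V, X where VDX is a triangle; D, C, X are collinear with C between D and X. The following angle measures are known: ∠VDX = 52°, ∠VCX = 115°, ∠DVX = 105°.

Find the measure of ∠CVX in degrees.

∠CVX = 42°

1. ∠DXV = 23°  [△VDX]
2. ∠CXV = 23°  [C on ray XD]
3. ∠CVX = 42°  [△VCX]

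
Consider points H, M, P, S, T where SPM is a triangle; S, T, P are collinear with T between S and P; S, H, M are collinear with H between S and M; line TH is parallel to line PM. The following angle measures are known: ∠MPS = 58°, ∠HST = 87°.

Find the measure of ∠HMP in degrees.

1. ∠HTS = 58°  [TH∥PM, corresponding at T]
2. ∠SHT = 35°  [△STH]
3. ∠MHT = 145°  [linear pair at H on SM]
4. ∠HMP = 35°  [TH∥PM, co-interior at M–H]

∠HMP = 35°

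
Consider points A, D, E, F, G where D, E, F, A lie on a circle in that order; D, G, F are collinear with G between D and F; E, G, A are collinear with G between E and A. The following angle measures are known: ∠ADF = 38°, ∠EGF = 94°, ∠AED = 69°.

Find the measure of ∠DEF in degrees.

∠DEF = 107°

1. ∠AEF = 38°  [same arc FA]
2. ∠DGE = 86°  [linear pair at G on DF]
3. ∠DFE = 48°  [△EGF]
4. ∠EDF = 25°  [△DGE]
5. ∠DEF = 107°  [△DEF]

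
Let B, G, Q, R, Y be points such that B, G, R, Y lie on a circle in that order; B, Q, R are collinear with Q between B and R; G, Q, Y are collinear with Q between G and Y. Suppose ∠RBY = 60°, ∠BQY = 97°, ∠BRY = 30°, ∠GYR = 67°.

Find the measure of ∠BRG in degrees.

1. ∠RGY = 60°  [same arc RY]
2. ∠GQR = 97°  [vertical angles at Q]
3. ∠BRG = 23°  [△GQR]

∠BRG = 23°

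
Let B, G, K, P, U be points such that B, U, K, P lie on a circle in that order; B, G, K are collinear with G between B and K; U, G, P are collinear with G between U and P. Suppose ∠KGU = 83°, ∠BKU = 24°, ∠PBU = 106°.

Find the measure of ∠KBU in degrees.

∠KBU = 33°

1. ∠BGU = 97°  [linear pair at G on BK]
2. ∠BPU = 24°  [same arc BU]
3. ∠BUP = 50°  [△BUP]
4. ∠KBU = 33°  [△BGU]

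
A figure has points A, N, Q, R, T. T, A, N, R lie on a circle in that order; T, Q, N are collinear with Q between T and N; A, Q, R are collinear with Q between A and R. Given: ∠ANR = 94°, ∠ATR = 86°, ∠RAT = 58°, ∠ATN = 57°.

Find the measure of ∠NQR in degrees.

1. ∠RNT = 58°  [same arc TR]
2. ∠ARN = 57°  [same arc AN]
3. ∠NQR = 65°  [△NQR]

∠NQR = 65°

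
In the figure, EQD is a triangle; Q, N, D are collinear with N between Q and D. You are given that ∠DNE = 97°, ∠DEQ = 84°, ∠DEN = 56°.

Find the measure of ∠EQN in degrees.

1. ∠EDN = 27°  [△END]
2. ∠EDQ = 27°  [N on ray DQ]
3. ∠DQE = 69°  [△EQD]
4. ∠EQN = 69°  [N on ray QD]

∠EQN = 69°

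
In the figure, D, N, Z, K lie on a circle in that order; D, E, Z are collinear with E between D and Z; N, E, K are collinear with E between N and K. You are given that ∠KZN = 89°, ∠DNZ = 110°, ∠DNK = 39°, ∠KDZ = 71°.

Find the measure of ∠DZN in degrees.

1. ∠KDN = 91°  [cyclic DNZK, opposite ∠D+∠Z]
2. ∠DKN = 50°  [△DNK]
3. ∠DZN = 50°  [same arc DN]

∠DZN = 50°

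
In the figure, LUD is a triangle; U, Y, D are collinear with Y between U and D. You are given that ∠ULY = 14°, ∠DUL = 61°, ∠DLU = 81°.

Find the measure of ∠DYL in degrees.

1. ∠LUY = 61°  [Y on ray UD]
2. ∠LYU = 105°  [△LUY]
3. ∠DYL = 75°  [linear pair at Y on UD]

∠DYL = 75°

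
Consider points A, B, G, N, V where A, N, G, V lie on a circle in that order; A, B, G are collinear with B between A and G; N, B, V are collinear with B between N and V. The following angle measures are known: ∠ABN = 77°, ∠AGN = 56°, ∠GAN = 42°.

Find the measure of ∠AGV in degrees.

∠AGV = 61°

1. ∠GBV = 77°  [vertical angles at B]
2. ∠GVN = 42°  [same arc NG]
3. ∠AGV = 61°  [△GBV]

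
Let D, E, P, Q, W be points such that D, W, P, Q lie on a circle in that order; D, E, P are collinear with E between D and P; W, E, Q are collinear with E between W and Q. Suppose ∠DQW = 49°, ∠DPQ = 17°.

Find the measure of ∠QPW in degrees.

1. ∠DWQ = 17°  [same arc DQ]
2. ∠QDW = 114°  [△DWQ]
3. ∠QPW = 66°  [cyclic DWPQ, opposite ∠D+∠P]

∠QPW = 66°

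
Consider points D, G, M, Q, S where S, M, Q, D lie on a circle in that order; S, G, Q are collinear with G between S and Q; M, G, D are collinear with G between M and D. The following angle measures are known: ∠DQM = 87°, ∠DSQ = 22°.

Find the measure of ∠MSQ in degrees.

1. ∠DMQ = 22°  [same arc QD]
2. ∠MDQ = 71°  [△MQD]
3. ∠MSQ = 71°  [same arc MQ]

∠MSQ = 71°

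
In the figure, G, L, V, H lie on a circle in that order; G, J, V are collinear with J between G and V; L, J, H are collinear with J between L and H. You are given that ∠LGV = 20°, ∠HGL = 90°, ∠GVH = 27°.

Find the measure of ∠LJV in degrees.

∠LJV = 47°

1. ∠GLH = 27°  [same arc GH]
2. ∠GJL = 133°  [△GJL]
3. ∠LJV = 47°  [linear pair at J on GV]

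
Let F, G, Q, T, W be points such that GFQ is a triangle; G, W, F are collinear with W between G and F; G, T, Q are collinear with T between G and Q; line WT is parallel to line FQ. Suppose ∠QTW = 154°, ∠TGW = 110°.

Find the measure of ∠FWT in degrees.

∠FWT = 136°

1. ∠GTW = 26°  [linear pair at T on GQ]
2. ∠GWT = 44°  [△GWT]
3. ∠FWT = 136°  [linear pair at W on GF]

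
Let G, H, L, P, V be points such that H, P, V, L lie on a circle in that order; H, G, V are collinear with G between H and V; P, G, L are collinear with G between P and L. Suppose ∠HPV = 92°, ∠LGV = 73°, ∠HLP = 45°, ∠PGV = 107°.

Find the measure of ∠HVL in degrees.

1. ∠HLV = 88°  [cyclic HPVL, opposite ∠P+∠L]
2. ∠HGL = 107°  [linear pair at G on HV]
3. ∠LHV = 28°  [△HGL]
4. ∠HVL = 64°  [△HVL]

∠HVL = 64°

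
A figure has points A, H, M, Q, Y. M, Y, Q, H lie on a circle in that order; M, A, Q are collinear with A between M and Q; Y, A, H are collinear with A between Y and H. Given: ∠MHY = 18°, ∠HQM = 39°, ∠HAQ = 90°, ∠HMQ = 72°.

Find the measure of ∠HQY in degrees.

1. ∠QHY = 51°  [△QAH]
2. ∠HYQ = 72°  [same arc QH]
3. ∠HQY = 57°  [△YQH]

∠HQY = 57°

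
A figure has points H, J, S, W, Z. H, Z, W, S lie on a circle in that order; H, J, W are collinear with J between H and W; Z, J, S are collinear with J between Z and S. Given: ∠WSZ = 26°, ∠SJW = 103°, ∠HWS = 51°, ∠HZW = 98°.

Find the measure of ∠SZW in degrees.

∠SZW = 47°

1. ∠WHZ = 26°  [same arc ZW]
2. ∠HJZ = 103°  [vertical angles at J]
3. ∠HWZ = 56°  [△HZW]
4. ∠WJZ = 77°  [linear pair at J on HW]
5. ∠SZW = 47°  [△ZJW]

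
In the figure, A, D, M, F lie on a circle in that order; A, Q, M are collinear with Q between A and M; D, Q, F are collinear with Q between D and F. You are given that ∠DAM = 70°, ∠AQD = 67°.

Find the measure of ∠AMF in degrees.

∠AMF = 43°

1. ∠DFM = 70°  [same arc DM]
2. ∠FQM = 67°  [vertical angles at Q]
3. ∠AMF = 43°  [△MQF]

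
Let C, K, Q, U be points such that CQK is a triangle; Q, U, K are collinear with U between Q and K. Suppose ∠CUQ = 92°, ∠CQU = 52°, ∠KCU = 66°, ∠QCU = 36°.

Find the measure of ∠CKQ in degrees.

1. ∠CUK = 88°  [linear pair at U on QK]
2. ∠CKU = 26°  [△CUK]
3. ∠CKQ = 26°  [U on ray KQ]

∠CKQ = 26°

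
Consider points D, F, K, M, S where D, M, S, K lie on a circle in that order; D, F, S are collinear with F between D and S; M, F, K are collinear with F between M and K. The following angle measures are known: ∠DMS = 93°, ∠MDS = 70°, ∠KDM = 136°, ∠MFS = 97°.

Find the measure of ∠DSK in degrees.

1. ∠MKS = 70°  [same arc MS]
2. ∠DFK = 97°  [vertical angles at F]
3. ∠KFS = 83°  [linear pair at F on DS]
4. ∠DSK = 27°  [△SFK]

∠DSK = 27°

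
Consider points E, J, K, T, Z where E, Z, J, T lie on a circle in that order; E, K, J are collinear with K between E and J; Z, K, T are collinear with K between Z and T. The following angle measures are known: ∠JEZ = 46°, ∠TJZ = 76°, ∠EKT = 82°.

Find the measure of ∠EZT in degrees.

∠EZT = 36°

1. ∠JTZ = 46°  [same arc ZJ]
2. ∠JKT = 98°  [linear pair at K on EJ]
3. ∠EJT = 36°  [△JKT]
4. ∠EZT = 36°  [same arc ET]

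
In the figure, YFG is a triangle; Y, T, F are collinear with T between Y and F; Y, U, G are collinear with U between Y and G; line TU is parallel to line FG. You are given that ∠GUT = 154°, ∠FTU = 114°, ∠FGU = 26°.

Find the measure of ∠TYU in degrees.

1. ∠TUY = 26°  [linear pair at U on YG]
2. ∠UTY = 66°  [linear pair at T on YF]
3. ∠TYU = 88°  [△YTU]

∠TYU = 88°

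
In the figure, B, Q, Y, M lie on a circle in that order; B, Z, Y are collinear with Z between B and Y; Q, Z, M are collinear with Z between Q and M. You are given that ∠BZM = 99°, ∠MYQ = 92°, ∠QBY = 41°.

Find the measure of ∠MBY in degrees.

1. ∠QMY = 41°  [same arc QY]
2. ∠MQY = 47°  [△QYM]
3. ∠MBY = 47°  [same arc YM]

∠MBY = 47°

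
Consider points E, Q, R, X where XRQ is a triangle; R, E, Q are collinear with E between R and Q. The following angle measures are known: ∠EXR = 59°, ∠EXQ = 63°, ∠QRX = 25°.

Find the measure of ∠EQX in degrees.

∠EQX = 33°

1. ∠ERX = 25°  [E on ray RQ]
2. ∠REX = 96°  [△XRE]
3. ∠QEX = 84°  [linear pair at E on RQ]
4. ∠EQX = 33°  [△XEQ]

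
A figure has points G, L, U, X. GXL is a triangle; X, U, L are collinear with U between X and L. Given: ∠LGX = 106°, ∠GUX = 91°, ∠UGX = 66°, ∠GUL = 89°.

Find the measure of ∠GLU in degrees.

1. ∠GXU = 23°  [△GXU]
2. ∠GXL = 23°  [U on ray XL]
3. ∠GLX = 51°  [△GXL]
4. ∠GLU = 51°  [U on ray LX]

∠GLU = 51°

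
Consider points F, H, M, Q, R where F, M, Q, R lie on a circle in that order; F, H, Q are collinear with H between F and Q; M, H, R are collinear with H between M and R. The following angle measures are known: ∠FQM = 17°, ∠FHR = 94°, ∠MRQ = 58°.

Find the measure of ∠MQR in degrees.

∠MQR = 53°

1. ∠MHQ = 94°  [vertical angles at H]
2. ∠QMR = 69°  [△MHQ]
3. ∠MQR = 53°  [△MQR]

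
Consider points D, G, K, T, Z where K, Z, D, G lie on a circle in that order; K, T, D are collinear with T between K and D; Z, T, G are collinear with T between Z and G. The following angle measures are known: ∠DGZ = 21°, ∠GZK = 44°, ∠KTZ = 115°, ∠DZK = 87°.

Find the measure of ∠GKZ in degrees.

1. ∠DKZ = 21°  [same arc ZD]
2. ∠KDZ = 72°  [△KZD]
3. ∠KGZ = 72°  [same arc KZ]
4. ∠GKZ = 64°  [△KZG]

∠GKZ = 64°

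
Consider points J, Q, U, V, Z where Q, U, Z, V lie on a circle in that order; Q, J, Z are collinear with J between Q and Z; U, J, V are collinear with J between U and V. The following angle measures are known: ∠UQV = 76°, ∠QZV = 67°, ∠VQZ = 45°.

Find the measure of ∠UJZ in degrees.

∠UJZ = 98°

1. ∠QUV = 67°  [same arc QV]
2. ∠VUZ = 45°  [same arc ZV]
3. ∠QVU = 37°  [△QUV]
4. ∠QZU = 37°  [same arc QU]
5. ∠UJZ = 98°  [△UJZ]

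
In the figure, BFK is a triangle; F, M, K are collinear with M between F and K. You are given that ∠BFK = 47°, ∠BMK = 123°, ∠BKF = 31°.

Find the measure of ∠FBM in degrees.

∠FBM = 76°

1. ∠BFM = 47°  [M on ray FK]
2. ∠BMF = 57°  [linear pair at M on FK]
3. ∠FBM = 76°  [△BFM]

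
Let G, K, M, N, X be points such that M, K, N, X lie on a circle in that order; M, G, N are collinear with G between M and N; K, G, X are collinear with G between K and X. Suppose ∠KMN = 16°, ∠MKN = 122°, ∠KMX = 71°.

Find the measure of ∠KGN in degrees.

1. ∠KXN = 16°  [same arc KN]
2. ∠KNM = 42°  [△MKN]
3. ∠KNX = 109°  [cyclic MKNX, opposite ∠M+∠N]
4. ∠NKX = 55°  [△KNX]
5. ∠KGN = 83°  [△KGN]

∠KGN = 83°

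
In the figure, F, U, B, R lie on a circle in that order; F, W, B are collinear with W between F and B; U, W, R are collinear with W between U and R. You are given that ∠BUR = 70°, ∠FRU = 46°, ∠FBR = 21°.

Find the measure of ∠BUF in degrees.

∠BUF = 91°

1. ∠BFR = 70°  [same arc BR]
2. ∠BRF = 89°  [△FBR]
3. ∠BUF = 91°  [cyclic FUBR, opposite ∠U+∠R]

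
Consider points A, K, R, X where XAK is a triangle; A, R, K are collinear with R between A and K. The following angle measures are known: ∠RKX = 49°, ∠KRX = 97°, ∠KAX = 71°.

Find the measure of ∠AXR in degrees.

1. ∠ARX = 83°  [linear pair at R on AK]
2. ∠RAX = 71°  [R on ray AK]
3. ∠AXR = 26°  [△XAR]

∠AXR = 26°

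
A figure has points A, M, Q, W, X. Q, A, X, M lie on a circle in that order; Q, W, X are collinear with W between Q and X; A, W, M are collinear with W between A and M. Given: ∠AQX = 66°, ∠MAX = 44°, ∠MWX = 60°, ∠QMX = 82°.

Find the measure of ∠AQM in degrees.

1. ∠AMX = 66°  [same arc AX]
2. ∠AXM = 70°  [△AXM]
3. ∠AQM = 110°  [cyclic QAXM, opposite ∠Q+∠X]

∠AQM = 110°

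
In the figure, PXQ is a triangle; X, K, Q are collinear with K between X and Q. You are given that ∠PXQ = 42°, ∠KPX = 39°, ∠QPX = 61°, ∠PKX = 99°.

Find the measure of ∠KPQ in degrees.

1. ∠PQX = 77°  [△PXQ]
2. ∠PKQ = 81°  [linear pair at K on XQ]
3. ∠KQP = 77°  [K on ray QX]
4. ∠KPQ = 22°  [△PKQ]

∠KPQ = 22°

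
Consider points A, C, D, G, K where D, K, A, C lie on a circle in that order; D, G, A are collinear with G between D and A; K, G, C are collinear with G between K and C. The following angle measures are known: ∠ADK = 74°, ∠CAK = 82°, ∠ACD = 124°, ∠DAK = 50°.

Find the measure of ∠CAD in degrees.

1. ∠CDK = 98°  [cyclic DKAC, opposite ∠D+∠A]
2. ∠DCK = 50°  [same arc DK]
3. ∠CKD = 32°  [△DKC]
4. ∠CAD = 32°  [same arc DC]

∠CAD = 32°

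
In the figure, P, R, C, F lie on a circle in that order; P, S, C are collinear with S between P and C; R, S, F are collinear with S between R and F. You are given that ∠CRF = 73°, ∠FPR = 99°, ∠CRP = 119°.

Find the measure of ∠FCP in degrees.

1. ∠CPF = 73°  [same arc CF]
2. ∠CFP = 61°  [cyclic PRCF, opposite ∠R+∠F]
3. ∠FCP = 46°  [△PCF]

∠FCP = 46°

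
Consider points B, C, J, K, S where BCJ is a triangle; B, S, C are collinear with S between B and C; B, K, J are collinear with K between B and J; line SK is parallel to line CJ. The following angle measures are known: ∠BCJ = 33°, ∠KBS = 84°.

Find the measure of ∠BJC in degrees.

1. ∠BSK = 33°  [SK∥CJ, corresponding at S]
2. ∠BKS = 63°  [△BSK]
3. ∠BJC = 63°  [SK∥CJ, corresponding at K]

∠BJC = 63°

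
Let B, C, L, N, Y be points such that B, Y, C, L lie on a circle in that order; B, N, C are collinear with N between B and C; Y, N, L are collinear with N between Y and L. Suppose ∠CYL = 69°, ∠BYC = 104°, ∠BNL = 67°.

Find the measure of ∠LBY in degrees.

1. ∠CBL = 69°  [same arc CL]
2. ∠BLC = 76°  [cyclic BYCL, opposite ∠Y+∠L]
3. ∠BLY = 44°  [△BNL]
4. ∠BCL = 35°  [△BCL]
5. ∠BYL = 35°  [same arc BL]
6. ∠LBY = 101°  [△BYL]

∠LBY = 101°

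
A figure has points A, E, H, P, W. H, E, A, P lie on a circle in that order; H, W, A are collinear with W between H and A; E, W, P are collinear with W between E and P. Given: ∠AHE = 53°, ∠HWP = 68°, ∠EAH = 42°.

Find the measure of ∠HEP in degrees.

∠HEP = 15°

1. ∠APE = 53°  [same arc EA]
2. ∠AWP = 112°  [linear pair at W on HA]
3. ∠HAP = 15°  [△AWP]
4. ∠HEP = 15°  [same arc HP]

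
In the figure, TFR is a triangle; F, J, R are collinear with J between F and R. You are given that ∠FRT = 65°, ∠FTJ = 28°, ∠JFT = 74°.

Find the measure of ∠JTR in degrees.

1. ∠JRT = 65°  [J on ray RF]
2. ∠FJT = 78°  [△TFJ]
3. ∠RJT = 102°  [linear pair at J on FR]
4. ∠JTR = 13°  [△TJR]

∠JTR = 13°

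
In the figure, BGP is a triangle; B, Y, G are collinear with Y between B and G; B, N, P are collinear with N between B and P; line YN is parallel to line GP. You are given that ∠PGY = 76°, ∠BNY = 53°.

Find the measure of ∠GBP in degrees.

∠GBP = 51°

1. ∠BGP = 76°  [Y on ray GB]
2. ∠BPG = 53°  [YN∥GP, corresponding at N]
3. ∠GBP = 51°  [△BGP]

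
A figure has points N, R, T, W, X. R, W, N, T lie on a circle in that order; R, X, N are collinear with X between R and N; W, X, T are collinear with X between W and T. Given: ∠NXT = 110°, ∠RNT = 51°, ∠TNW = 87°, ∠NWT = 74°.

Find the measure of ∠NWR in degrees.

1. ∠RXW = 110°  [vertical angles at X]
2. ∠RWT = 51°  [same arc RT]
3. ∠NXW = 70°  [linear pair at X on RN]
4. ∠NRW = 19°  [△RXW]
5. ∠RNW = 36°  [△WXN]
6. ∠NWR = 125°  [△RWN]

∠NWR = 125°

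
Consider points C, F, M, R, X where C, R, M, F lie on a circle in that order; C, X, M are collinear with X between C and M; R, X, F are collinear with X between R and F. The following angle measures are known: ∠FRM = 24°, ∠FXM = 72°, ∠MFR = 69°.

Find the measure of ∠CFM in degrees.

∠CFM = 117°

1. ∠FCM = 24°  [same arc MF]
2. ∠CMF = 39°  [△MXF]
3. ∠CFM = 117°  [△CMF]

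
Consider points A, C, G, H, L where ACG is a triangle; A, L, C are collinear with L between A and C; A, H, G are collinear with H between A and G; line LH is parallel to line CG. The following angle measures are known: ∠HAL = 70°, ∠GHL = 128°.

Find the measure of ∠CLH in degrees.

∠CLH = 122°

1. ∠AHL = 52°  [linear pair at H on AG]
2. ∠ALH = 58°  [△ALH]
3. ∠CLH = 122°  [linear pair at L on AC]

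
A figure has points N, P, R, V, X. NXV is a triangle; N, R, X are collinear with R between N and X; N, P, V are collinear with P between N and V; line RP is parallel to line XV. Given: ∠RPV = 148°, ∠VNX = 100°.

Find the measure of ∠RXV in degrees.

∠RXV = 48°

1. ∠NPR = 32°  [linear pair at P on NV]
2. ∠PNR = 100°  [R on NX, P on NV]
3. ∠NRP = 48°  [△NRP]
4. ∠PRX = 132°  [linear pair at R on NX]
5. ∠RXV = 48°  [RP∥XV, co-interior at X–R]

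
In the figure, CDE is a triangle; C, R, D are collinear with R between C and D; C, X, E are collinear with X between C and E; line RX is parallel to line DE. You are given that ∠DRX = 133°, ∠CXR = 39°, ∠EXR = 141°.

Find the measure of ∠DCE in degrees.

1. ∠CRX = 47°  [linear pair at R on CD]
2. ∠RCX = 94°  [△CRX]
3. ∠DCE = 94°  [R on CD, X on CE]

∠DCE = 94°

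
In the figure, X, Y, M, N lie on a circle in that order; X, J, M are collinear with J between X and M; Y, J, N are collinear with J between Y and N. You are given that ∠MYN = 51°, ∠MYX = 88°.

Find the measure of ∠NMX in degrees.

1. ∠MXN = 51°  [same arc MN]
2. ∠MNX = 92°  [cyclic XYMN, opposite ∠Y+∠N]
3. ∠NMX = 37°  [△XMN]

∠NMX = 37°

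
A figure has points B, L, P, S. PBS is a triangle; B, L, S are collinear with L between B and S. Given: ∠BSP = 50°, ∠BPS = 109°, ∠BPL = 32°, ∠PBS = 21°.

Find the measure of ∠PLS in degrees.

1. ∠LBP = 21°  [L on ray BS]
2. ∠BLP = 127°  [△PBL]
3. ∠PLS = 53°  [linear pair at L on BS]

∠PLS = 53°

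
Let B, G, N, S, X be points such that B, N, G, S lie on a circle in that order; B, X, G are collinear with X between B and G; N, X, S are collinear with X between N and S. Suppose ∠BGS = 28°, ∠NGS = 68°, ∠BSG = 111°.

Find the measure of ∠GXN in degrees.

1. ∠BNS = 28°  [same arc BS]
2. ∠GBS = 41°  [△BGS]
3. ∠NBS = 112°  [cyclic BNGS, opposite ∠B+∠G]
4. ∠BSN = 40°  [△BNS]
5. ∠GNS = 41°  [same arc GS]
6. ∠BGN = 40°  [same arc BN]
7. ∠GXN = 99°  [△NXG]

∠GXN = 99°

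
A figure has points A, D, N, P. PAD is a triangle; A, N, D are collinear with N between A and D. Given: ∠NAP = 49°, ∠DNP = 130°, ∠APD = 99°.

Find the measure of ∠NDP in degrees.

∠NDP = 32°

1. ∠DAP = 49°  [N on ray AD]
2. ∠ADP = 32°  [△PAD]
3. ∠NDP = 32°  [N on ray DA]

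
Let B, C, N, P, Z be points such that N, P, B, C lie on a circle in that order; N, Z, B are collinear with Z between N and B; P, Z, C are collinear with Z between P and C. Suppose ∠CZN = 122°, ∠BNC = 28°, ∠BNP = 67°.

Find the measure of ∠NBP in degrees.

1. ∠BZP = 122°  [vertical angles at Z]
2. ∠BPC = 28°  [same arc BC]
3. ∠NBP = 30°  [△PZB]

∠NBP = 30°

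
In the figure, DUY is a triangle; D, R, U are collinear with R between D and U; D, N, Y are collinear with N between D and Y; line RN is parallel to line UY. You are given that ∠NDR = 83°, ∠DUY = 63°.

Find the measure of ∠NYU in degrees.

∠NYU = 34°

1. ∠UDY = 83°  [R on DU, N on DY]
2. ∠DYU = 34°  [△DUY]
3. ∠NYU = 34°  [N on ray YD]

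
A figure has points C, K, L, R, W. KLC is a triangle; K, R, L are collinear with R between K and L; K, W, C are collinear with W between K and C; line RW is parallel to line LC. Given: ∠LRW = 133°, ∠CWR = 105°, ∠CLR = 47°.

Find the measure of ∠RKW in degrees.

∠RKW = 58°

1. ∠KRW = 47°  [linear pair at R on KL]
2. ∠KWR = 75°  [linear pair at W on KC]
3. ∠RKW = 58°  [△KRW]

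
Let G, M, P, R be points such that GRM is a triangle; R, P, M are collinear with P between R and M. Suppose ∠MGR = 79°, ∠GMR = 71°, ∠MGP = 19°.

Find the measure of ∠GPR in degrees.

1. ∠GMP = 71°  [P on ray MR]
2. ∠GPM = 90°  [△GPM]
3. ∠GPR = 90°  [linear pair at P on RM]

∠GPR = 90°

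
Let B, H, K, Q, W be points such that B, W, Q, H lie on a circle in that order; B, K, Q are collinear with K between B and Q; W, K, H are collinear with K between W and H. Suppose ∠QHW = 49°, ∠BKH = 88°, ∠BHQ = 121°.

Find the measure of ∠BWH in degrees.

1. ∠QBW = 49°  [same arc WQ]
2. ∠QKW = 88°  [vertical angles at K]
3. ∠BKW = 92°  [linear pair at K on BQ]
4. ∠BWH = 39°  [△BKW]

∠BWH = 39°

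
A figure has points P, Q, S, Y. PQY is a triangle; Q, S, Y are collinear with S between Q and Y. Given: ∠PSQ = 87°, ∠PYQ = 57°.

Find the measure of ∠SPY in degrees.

∠SPY = 30°

1. ∠PSY = 93°  [linear pair at S on QY]
2. ∠PYS = 57°  [S on ray YQ]
3. ∠SPY = 30°  [△PSY]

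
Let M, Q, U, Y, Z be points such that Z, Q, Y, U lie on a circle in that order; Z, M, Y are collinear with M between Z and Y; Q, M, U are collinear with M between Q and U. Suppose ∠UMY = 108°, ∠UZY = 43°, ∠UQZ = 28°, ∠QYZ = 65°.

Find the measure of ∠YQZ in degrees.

∠YQZ = 71°

1. ∠QMZ = 108°  [vertical angles at M]
2. ∠QZY = 44°  [△ZMQ]
3. ∠YQZ = 71°  [△ZQY]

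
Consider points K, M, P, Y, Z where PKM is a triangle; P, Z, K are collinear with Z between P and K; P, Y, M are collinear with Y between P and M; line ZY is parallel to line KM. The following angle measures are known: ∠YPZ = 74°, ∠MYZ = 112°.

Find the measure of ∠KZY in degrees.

∠KZY = 142°

1. ∠PYZ = 68°  [linear pair at Y on PM]
2. ∠PZY = 38°  [△PZY]
3. ∠KZY = 142°  [linear pair at Z on PK]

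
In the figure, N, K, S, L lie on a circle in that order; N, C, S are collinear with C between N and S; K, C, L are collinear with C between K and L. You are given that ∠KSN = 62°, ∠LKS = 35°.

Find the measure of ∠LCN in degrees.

1. ∠KLN = 62°  [same arc NK]
2. ∠LNS = 35°  [same arc SL]
3. ∠LCN = 83°  [△NCL]

∠LCN = 83°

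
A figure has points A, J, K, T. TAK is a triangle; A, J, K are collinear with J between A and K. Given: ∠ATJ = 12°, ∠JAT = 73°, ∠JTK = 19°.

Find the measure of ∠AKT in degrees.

∠AKT = 76°

1. ∠AJT = 95°  [△TAJ]
2. ∠KJT = 85°  [linear pair at J on AK]
3. ∠JKT = 76°  [△TJK]
4. ∠AKT = 76°  [J on ray KA]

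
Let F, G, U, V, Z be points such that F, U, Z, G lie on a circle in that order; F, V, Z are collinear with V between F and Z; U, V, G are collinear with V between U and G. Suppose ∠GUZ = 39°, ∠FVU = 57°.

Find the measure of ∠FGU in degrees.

1. ∠GFZ = 39°  [same arc ZG]
2. ∠GVZ = 57°  [vertical angles at V]
3. ∠FVG = 123°  [linear pair at V on FZ]
4. ∠FGU = 18°  [△FVG]

∠FGU = 18°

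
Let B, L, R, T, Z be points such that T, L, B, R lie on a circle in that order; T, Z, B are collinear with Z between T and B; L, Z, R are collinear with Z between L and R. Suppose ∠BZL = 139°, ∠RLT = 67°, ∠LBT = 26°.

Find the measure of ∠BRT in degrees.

1. ∠RZT = 139°  [vertical angles at Z]
2. ∠RBT = 67°  [same arc TR]
3. ∠LRT = 26°  [same arc TL]
4. ∠BTR = 15°  [△TZR]
5. ∠BRT = 98°  [△TBR]

∠BRT = 98°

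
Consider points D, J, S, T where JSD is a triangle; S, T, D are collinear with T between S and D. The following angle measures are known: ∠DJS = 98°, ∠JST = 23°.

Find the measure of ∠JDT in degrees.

1. ∠DSJ = 23°  [T on ray SD]
2. ∠JDS = 59°  [△JSD]
3. ∠JDT = 59°  [T on ray DS]

∠JDT = 59°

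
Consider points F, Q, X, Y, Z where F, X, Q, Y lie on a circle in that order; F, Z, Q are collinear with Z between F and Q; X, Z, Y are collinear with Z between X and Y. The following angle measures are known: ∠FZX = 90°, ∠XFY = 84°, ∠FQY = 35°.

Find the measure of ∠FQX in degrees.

1. ∠QZY = 90°  [vertical angles at Z]
2. ∠QZX = 90°  [linear pair at Z on FQ]
3. ∠XQY = 96°  [cyclic FXQY, opposite ∠F+∠Q]
4. ∠QYX = 55°  [△QZY]
5. ∠QXY = 29°  [△XQY]
6. ∠FQX = 61°  [△XZQ]

∠FQX = 61°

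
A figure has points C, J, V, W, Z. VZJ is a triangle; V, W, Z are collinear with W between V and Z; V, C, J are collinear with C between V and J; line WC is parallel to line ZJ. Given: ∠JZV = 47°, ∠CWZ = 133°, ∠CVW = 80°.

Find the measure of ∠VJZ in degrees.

∠VJZ = 53°

1. ∠CWV = 47°  [WC∥ZJ, corresponding at W]
2. ∠VCW = 53°  [△VWC]
3. ∠VJZ = 53°  [WC∥ZJ, corresponding at C]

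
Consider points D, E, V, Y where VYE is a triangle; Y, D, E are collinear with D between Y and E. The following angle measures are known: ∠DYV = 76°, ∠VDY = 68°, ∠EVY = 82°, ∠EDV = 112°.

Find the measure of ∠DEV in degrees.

∠DEV = 22°

1. ∠EYV = 76°  [D on ray YE]
2. ∠VEY = 22°  [△VYE]
3. ∠DEV = 22°  [D on ray EY]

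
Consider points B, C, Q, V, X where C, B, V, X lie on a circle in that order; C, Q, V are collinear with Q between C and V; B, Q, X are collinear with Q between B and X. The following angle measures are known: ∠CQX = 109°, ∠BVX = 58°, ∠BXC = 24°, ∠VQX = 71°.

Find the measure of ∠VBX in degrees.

∠VBX = 47°

1. ∠BQV = 109°  [vertical angles at Q]
2. ∠BVC = 24°  [same arc CB]
3. ∠VBX = 47°  [△BQV]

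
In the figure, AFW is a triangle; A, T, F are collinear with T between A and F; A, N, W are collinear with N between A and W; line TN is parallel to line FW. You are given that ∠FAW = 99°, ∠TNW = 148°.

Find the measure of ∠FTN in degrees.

1. ∠NAT = 99°  [T on AF, N on AW]
2. ∠ANT = 32°  [linear pair at N on AW]
3. ∠ATN = 49°  [△ATN]
4. ∠FTN = 131°  [linear pair at T on AF]

∠FTN = 131°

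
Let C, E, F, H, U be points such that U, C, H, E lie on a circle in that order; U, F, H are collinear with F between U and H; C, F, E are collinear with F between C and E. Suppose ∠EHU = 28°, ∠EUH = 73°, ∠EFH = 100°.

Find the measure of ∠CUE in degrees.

∠CUE = 125°

1. ∠CEH = 52°  [△HFE]
2. ∠ECH = 73°  [same arc HE]
3. ∠CHE = 55°  [△CHE]
4. ∠CUE = 125°  [cyclic UCHE, opposite ∠U+∠H]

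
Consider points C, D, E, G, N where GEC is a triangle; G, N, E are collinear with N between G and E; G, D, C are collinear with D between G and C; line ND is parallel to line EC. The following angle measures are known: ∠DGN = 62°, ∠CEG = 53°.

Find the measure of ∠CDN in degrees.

∠CDN = 115°

1. ∠CGE = 62°  [N on GE, D on GC]
2. ∠ECG = 65°  [△GEC]
3. ∠GDN = 65°  [ND∥EC, corresponding at D]
4. ∠CDN = 115°  [linear pair at D on GC]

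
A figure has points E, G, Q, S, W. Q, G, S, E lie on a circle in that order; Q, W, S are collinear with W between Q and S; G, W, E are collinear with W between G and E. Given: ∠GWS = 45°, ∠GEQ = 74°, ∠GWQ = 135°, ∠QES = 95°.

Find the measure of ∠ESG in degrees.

∠ESG = 98°

1. ∠EWQ = 45°  [vertical angles at W]
2. ∠GSQ = 74°  [same arc QG]
3. ∠EQS = 61°  [△QWE]
4. ∠EWS = 135°  [vertical angles at W]
5. ∠ESQ = 24°  [△QSE]
6. ∠EGS = 61°  [△GWS]
7. ∠GES = 21°  [△SWE]
8. ∠ESG = 98°  [△GSE]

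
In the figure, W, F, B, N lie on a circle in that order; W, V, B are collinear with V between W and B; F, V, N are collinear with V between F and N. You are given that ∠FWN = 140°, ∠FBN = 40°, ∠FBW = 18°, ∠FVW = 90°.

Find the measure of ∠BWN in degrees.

1. ∠FNW = 18°  [same arc WF]
2. ∠BVN = 90°  [vertical angles at V]
3. ∠NVW = 90°  [linear pair at V on WB]
4. ∠BWN = 72°  [△WVN]

∠BWN = 72°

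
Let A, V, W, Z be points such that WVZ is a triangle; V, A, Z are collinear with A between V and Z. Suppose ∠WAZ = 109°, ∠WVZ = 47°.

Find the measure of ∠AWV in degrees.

1. ∠VAW = 71°  [linear pair at A on VZ]
2. ∠AVW = 47°  [A on ray VZ]
3. ∠AWV = 62°  [△WVA]

∠AWV = 62°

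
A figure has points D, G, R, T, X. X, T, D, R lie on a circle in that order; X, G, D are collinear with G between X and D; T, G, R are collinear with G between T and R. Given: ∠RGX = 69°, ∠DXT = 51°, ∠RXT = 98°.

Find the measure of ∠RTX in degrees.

∠RTX = 18°

1. ∠DGT = 69°  [vertical angles at G]
2. ∠TGX = 111°  [linear pair at G on XD]
3. ∠RTX = 18°  [△XGT]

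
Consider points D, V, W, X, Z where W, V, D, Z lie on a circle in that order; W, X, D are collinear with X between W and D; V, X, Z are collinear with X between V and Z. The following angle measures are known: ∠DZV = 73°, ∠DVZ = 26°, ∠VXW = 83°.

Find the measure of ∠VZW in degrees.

∠VZW = 57°

1. ∠DWV = 73°  [same arc VD]
2. ∠VDZ = 81°  [△VDZ]
3. ∠WVZ = 24°  [△WXV]
4. ∠VWZ = 99°  [cyclic WVDZ, opposite ∠W+∠D]
5. ∠VZW = 57°  [△WVZ]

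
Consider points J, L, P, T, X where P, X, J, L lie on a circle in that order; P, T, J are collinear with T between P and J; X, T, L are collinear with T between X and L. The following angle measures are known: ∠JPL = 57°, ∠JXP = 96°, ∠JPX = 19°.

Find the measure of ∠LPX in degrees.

∠LPX = 76°

1. ∠JXL = 57°  [same arc JL]
2. ∠JLX = 19°  [same arc XJ]
3. ∠LJX = 104°  [△XJL]
4. ∠LPX = 76°  [cyclic PXJL, opposite ∠P+∠J]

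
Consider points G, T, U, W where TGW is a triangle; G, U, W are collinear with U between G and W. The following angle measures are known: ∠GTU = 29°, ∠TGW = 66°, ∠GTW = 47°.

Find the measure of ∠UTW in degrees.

1. ∠GWT = 67°  [△TGW]
2. ∠TGU = 66°  [U on ray GW]
3. ∠TWU = 67°  [U on ray WG]
4. ∠GUT = 85°  [△TGU]
5. ∠TUW = 95°  [linear pair at U on GW]
6. ∠UTW = 18°  [△TUW]

∠UTW = 18°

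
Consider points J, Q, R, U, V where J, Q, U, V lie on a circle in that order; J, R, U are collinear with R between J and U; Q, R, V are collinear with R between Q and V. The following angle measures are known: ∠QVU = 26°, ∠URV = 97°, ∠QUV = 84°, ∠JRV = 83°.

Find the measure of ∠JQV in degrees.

1. ∠QJU = 26°  [same arc QU]
2. ∠JRQ = 97°  [vertical angles at R]
3. ∠JQV = 57°  [△JRQ]

∠JQV = 57°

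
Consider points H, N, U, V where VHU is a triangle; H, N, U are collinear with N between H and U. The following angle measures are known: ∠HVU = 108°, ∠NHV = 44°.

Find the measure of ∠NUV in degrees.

∠NUV = 28°

1. ∠UHV = 44°  [N on ray HU]
2. ∠HUV = 28°  [△VHU]
3. ∠NUV = 28°  [N on ray UH]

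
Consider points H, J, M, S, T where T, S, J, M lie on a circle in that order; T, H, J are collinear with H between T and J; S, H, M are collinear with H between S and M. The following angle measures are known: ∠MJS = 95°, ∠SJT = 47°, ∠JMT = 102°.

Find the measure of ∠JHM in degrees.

1. ∠MTS = 85°  [cyclic TSJM, opposite ∠T+∠J]
2. ∠SMT = 47°  [same arc TS]
3. ∠JST = 78°  [cyclic TSJM, opposite ∠S+∠M]
4. ∠MST = 48°  [△TSM]
5. ∠JTS = 55°  [△TSJ]
6. ∠MJT = 48°  [same arc TM]
7. ∠JMS = 55°  [same arc SJ]
8. ∠JHM = 77°  [△JHM]

∠JHM = 77°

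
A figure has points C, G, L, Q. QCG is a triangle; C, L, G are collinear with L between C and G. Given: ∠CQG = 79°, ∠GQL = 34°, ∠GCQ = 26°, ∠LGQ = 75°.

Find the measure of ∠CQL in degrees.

1. ∠GLQ = 71°  [△QLG]
2. ∠LCQ = 26°  [L on ray CG]
3. ∠CLQ = 109°  [linear pair at L on CG]
4. ∠CQL = 45°  [△QCL]

∠CQL = 45°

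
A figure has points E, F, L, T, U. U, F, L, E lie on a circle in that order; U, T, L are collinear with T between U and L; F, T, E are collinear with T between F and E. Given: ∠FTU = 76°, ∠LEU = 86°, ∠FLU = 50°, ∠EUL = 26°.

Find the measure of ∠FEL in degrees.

∠FEL = 36°

1. ∠ETL = 76°  [vertical angles at T]
2. ∠ELU = 68°  [△ULE]
3. ∠FEL = 36°  [△LTE]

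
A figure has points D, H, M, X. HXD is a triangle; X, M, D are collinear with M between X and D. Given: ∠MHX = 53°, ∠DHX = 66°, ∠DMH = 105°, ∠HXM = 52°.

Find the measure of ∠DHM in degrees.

1. ∠DXH = 52°  [M on ray XD]
2. ∠HDX = 62°  [△HXD]
3. ∠HDM = 62°  [M on ray DX]
4. ∠DHM = 13°  [△HMD]

∠DHM = 13°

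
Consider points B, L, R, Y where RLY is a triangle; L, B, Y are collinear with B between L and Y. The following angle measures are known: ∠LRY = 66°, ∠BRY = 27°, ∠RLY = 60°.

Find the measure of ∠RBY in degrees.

1. ∠LYR = 54°  [△RLY]
2. ∠BYR = 54°  [B on ray YL]
3. ∠RBY = 99°  [△RBY]

∠RBY = 99°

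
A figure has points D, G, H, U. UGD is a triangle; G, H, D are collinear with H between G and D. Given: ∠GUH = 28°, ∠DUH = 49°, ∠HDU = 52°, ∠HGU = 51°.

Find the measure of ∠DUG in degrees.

∠DUG = 77°

1. ∠GDU = 52°  [H on ray DG]
2. ∠DGU = 51°  [H on ray GD]
3. ∠DUG = 77°  [△UGD]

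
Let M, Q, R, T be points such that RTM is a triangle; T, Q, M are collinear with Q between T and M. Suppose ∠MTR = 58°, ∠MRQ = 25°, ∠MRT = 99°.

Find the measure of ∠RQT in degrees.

∠RQT = 48°

1. ∠RMT = 23°  [△RTM]
2. ∠QMR = 23°  [Q on ray MT]
3. ∠MQR = 132°  [△RQM]
4. ∠RQT = 48°  [linear pair at Q on TM]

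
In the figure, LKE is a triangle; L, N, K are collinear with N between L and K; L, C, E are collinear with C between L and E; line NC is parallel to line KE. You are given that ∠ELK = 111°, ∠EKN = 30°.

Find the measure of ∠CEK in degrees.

∠CEK = 39°

1. ∠EKL = 30°  [N on ray KL]
2. ∠KEL = 39°  [△LKE]
3. ∠CEK = 39°  [C on ray EL]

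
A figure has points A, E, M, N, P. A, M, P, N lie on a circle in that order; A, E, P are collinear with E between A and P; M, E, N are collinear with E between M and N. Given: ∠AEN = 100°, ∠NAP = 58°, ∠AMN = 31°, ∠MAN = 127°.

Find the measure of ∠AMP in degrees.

1. ∠MEP = 100°  [vertical angles at E]
2. ∠NMP = 58°  [same arc PN]
3. ∠AEM = 80°  [linear pair at E on AP]
4. ∠APM = 22°  [△MEP]
5. ∠MAP = 69°  [△AEM]
6. ∠AMP = 89°  [△AMP]

∠AMP = 89°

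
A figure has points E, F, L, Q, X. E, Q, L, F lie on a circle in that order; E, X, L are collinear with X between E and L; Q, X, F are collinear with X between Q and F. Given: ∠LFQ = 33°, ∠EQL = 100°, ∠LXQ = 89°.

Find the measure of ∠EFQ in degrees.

1. ∠LEQ = 33°  [same arc QL]
2. ∠ELQ = 47°  [△EQL]
3. ∠EFQ = 47°  [same arc EQ]

∠EFQ = 47°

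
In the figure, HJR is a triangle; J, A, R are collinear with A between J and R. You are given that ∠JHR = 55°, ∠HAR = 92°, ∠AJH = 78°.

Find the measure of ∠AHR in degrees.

1. ∠HJR = 78°  [A on ray JR]
2. ∠HRJ = 47°  [△HJR]
3. ∠ARH = 47°  [A on ray RJ]
4. ∠AHR = 41°  [△HAR]

∠AHR = 41°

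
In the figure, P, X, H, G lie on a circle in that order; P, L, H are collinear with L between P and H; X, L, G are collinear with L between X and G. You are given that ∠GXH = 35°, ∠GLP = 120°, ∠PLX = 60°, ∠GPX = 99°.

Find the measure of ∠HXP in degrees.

1. ∠GPH = 35°  [same arc HG]
2. ∠HLX = 120°  [vertical angles at L]
3. ∠PGX = 25°  [△PLG]
4. ∠GXP = 56°  [△PXG]
5. ∠PHX = 25°  [△XLH]
6. ∠HPX = 64°  [△PLX]
7. ∠HXP = 91°  [△PXH]

∠HXP = 91°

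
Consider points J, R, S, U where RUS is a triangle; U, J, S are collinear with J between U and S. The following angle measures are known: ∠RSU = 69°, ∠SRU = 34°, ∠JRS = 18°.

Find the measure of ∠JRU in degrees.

∠JRU = 16°

1. ∠RUS = 77°  [△RUS]
2. ∠JSR = 69°  [J on ray SU]
3. ∠RJS = 93°  [△RJS]
4. ∠JUR = 77°  [J on ray US]
5. ∠RJU = 87°  [linear pair at J on US]
6. ∠JRU = 16°  [△RUJ]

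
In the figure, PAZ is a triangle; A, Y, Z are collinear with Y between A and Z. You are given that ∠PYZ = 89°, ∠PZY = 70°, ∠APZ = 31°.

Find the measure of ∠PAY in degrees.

1. ∠AZP = 70°  [Y on ray ZA]
2. ∠PAZ = 79°  [△PAZ]
3. ∠PAY = 79°  [Y on ray AZ]

∠PAY = 79°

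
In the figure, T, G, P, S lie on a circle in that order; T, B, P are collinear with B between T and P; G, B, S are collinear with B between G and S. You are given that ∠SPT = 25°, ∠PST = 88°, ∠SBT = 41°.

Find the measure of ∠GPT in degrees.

1. ∠PTS = 67°  [△TPS]
2. ∠GBP = 41°  [vertical angles at B]
3. ∠PGS = 67°  [same arc PS]
4. ∠GPT = 72°  [△GBP]

∠GPT = 72°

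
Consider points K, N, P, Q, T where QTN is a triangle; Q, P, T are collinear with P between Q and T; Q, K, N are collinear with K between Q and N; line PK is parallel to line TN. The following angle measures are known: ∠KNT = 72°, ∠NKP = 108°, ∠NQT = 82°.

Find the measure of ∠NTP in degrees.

1. ∠QNT = 72°  [K on ray NQ]
2. ∠NTQ = 26°  [△QTN]
3. ∠NTP = 26°  [P on ray TQ]

∠NTP = 26°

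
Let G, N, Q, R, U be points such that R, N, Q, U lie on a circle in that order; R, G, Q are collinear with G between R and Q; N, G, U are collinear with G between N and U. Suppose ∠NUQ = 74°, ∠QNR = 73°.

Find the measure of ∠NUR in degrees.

1. ∠NRQ = 74°  [same arc NQ]
2. ∠NQR = 33°  [△RNQ]
3. ∠NUR = 33°  [same arc RN]

∠NUR = 33°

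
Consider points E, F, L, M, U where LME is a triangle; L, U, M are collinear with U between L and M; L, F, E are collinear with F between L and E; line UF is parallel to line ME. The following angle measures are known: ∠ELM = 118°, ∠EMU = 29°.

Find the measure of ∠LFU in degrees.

1. ∠EML = 29°  [U on ray ML]
2. ∠LEM = 33°  [△LME]
3. ∠LFU = 33°  [UF∥ME, corresponding at F]

∠LFU = 33°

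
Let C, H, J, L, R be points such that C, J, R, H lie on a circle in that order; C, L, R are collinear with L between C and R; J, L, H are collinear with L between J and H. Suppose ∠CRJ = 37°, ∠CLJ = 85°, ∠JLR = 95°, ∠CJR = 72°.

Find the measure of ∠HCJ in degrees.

1. ∠CHJ = 37°  [same arc CJ]
2. ∠JCR = 71°  [△CJR]
3. ∠CJH = 24°  [△CLJ]
4. ∠HCJ = 119°  [△CJH]

∠HCJ = 119°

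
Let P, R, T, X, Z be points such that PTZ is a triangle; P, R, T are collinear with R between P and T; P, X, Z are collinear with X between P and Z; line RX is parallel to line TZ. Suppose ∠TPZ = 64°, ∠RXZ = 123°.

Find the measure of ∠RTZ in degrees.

1. ∠RPX = 64°  [R on PT, X on PZ]
2. ∠PXR = 57°  [linear pair at X on PZ]
3. ∠PRX = 59°  [△PRX]
4. ∠TRX = 121°  [linear pair at R on PT]
5. ∠RTZ = 59°  [RX∥TZ, co-interior at T–R]

∠RTZ = 59°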